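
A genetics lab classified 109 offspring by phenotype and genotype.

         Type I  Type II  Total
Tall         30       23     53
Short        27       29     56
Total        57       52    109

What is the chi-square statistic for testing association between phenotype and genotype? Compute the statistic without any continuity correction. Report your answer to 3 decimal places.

0.768

Grand total N = 109.
Expected counts (row total × column total / N):
  Tall, Type I: 53×57/109 = 27.7156
  Tall, Type II: 53×52/109 = 25.2844
  Short, Type I: 56×57/109 = 29.2844
  Short, Type II: 56×52/109 = 26.7156
Contributions (O − E)²/E:
  (30 − 27.7156)²/27.7156 = 0.1883
  (23 − 25.2844)²/25.2844 = 0.2064
  (27 − 29.2844)²/29.2844 = 0.1782
  (29 − 26.7156)²/26.7156 = 0.1953
χ² = 0.1883 + 0.2064 + 0.1782 + 0.1953 = 0.768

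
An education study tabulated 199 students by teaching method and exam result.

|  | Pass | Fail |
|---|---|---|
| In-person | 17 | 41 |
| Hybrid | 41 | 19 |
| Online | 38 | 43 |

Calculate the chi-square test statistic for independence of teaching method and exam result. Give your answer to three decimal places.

Row totals: 58, 60, 81. Column totals: 96, 103. Grand total N = 199.
Expected counts (row total × column total / N):
  In-person, Pass: 58×96/199 = 27.97990
  In-person, Fail: 58×103/199 = 30.02010
  Hybrid, Pass: 60×96/199 = 28.94472
  Hybrid, Fail: 60×103/199 = 31.05528
  Online, Pass: 81×96/199 = 39.07538
  Online, Fail: 81×103/199 = 41.92462
Contributions (O − E)²/E:
  (17 − 27.97990)²/27.97990 = 4.3087
  (41 − 30.02010)²/30.02010 = 4.0159
  (41 − 28.94472)²/28.94472 = 5.0209
  (19 − 31.05528)²/31.05528 = 4.6797
  (38 − 39.07538)²/39.07538 = 0.0296
  (43 − 41.92462)²/41.92462 = 0.0276
χ² = 4.3087 + 4.0159 + 5.0209 + 4.6797 + 0.0296 + 0.0276 = 18.082

18.082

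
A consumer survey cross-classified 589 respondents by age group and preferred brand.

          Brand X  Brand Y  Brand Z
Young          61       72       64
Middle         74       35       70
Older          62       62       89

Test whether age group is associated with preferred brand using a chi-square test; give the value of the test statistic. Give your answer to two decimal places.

16.80

Row totals: 197, 179, 213. Column totals: 197, 169, 223. Grand total N = 589.
Expected counts (row total × column total / N):
  Young, Brand X: 197×197/589 = 65.890
  Young, Brand Y: 197×169/589 = 56.525
  Young, Brand Z: 197×223/589 = 74.586
  Middle, Brand X: 179×197/589 = 59.869
  Middle, Brand Y: 179×169/589 = 51.360
  Middle, Brand Z: 179×223/589 = 67.771
  Older, Brand X: 213×197/589 = 71.241
  Older, Brand Y: 213×169/589 = 61.115
  Older, Brand Z: 213×223/589 = 80.643
Contributions (O − E)²/E:
  (61 − 65.890)²/65.890 = 0.3629
  (72 − 56.525)²/56.525 = 4.2366
  (64 − 74.586)²/74.586 = 1.5025
  (74 − 59.869)²/59.869 = 3.3354
  (35 − 51.360)²/51.360 = 5.2112
  (70 − 67.771)²/67.771 = 0.0733
  (62 − 71.241)²/71.241 = 1.1987
  (62 − 61.115)²/61.115 = 0.0128
  (89 − 80.643)²/80.643 = 0.8660
χ² = 0.3629 + 4.2366 + 1.5025 + 3.3354 + 5.2112 + 0.0733 + 1.1987 + 0.0128 + 0.8660 = 16.80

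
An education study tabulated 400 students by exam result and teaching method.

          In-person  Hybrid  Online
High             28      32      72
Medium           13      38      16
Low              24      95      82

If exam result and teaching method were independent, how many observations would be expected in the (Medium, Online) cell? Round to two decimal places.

28.48

Row total (Medium) = 67; column total (Online) = 170; grand total N = 400.
Expected count = (row total × column total) / N = 67 × 170 / 400 = 28.48.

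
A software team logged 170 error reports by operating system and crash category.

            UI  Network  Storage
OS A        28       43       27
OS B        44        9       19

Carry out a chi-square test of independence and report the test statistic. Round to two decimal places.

23.76

Row totals: 98, 72. Column totals: 72, 52, 46. Grand total N = 170.
Expected counts (row total × column total / N):
  OS A, UI: 98×72/170 = 41.506
  OS A, Network: 98×52/170 = 29.976
  OS A, Storage: 98×46/170 = 26.518
  OS B, UI: 72×72/170 = 30.494
  OS B, Network: 72×52/170 = 22.024
  OS B, Storage: 72×46/170 = 19.482
Contributions (O − E)²/E:
  (28 − 41.506)²/41.506 = 4.3948
  (43 − 29.976)²/29.976 = 5.6587
  (27 − 26.518)²/26.518 = 0.0088
  (44 − 30.494)²/30.494 = 5.9819
  (9 − 22.024)²/22.024 = 7.7018
  (19 − 19.482)²/19.482 = 0.0119
χ² = 4.3948 + 5.6587 + 0.0088 + 5.9819 + 7.7018 + 0.0119 = 23.76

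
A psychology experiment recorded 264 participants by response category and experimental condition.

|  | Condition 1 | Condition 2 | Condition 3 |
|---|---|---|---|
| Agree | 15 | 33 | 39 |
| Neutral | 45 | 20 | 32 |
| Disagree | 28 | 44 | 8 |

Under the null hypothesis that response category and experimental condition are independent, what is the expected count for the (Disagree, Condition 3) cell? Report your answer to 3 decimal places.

23.939

Row total (Disagree) = 80; column total (Condition 3) = 79; grand total N = 264.
Expected count = (row total × column total) / N = 80 × 79 / 264 = 23.939.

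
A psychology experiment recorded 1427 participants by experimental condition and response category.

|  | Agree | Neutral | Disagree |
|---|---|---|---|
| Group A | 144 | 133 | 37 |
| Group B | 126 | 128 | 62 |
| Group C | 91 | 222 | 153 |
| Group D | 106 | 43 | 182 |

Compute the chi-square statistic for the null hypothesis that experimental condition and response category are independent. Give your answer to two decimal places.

230.44

Row totals: 314, 316, 466, 331. Column totals: 467, 526, 434. Grand total N = 1427.
Expected counts (row total × column total / N):
  Group A, Agree: 314×467/1427 = 102.760
  Group A, Neutral: 314×526/1427 = 115.742
  Group A, Disagree: 314×434/1427 = 95.498
  Group B, Agree: 316×467/1427 = 103.414
  Group B, Neutral: 316×526/1427 = 116.479
  Group B, Disagree: 316×434/1427 = 96.107
  Group C, Agree: 466×467/1427 = 152.503
  Group C, Neutral: 466×526/1427 = 171.770
  Group C, Disagree: 466×434/1427 = 141.727
  Group D, Agree: 331×467/1427 = 108.323
  Group D, Neutral: 331×526/1427 = 122.008
  Group D, Disagree: 331×434/1427 = 100.669
Contributions (O − E)²/E:
  (144 − 102.760)²/102.760 = 16.5506
  (133 − 115.742)²/115.742 = 2.5733
  (37 − 95.498)²/95.498 = 35.8334
  (126 − 103.414)²/103.414 = 4.9329
  (128 − 116.479)²/116.479 = 1.1395
  (62 − 96.107)²/96.107 = 12.1041
  (91 − 152.503)²/152.503 = 24.8036
  (222 − 171.770)²/171.770 = 14.6886
  (153 − 141.727)²/141.727 = 0.8967
  (106 − 108.323)²/108.323 = 0.0498
  (43 − 122.008)²/122.008 = 51.1627
  (182 − 100.669)²/100.669 = 65.7077
χ² = 16.5506 + 2.5733 + 35.8334 + 4.9329 + 1.1395 + 12.1041 + 24.8036 + 14.6886 + 0.8967 + 0.0498 + 51.1627 + 65.7077 = 230.44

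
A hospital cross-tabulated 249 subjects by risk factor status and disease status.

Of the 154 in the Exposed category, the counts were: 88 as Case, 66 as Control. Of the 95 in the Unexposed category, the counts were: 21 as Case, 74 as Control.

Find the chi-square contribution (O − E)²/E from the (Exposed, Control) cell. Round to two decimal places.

4.89

Row total (Exposed) = 154; column total (Control) = 140; N = 249.
Expected count E = 154 × 140 / 249 = 86.586.
Contribution = (O − E)²/E = (66 − 86.586)² / 86.586 = 4.89.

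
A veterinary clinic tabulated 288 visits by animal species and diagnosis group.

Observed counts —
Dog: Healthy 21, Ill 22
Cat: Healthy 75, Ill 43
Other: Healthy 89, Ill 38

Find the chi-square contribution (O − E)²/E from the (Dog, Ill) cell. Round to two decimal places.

2.85

Row total (Dog) = 43; column total (Ill) = 103; N = 288.
Expected count E = 43 × 103 / 288 = 15.378.
Contribution = (O − E)²/E = (22 − 15.378)² / 15.378 = 2.85.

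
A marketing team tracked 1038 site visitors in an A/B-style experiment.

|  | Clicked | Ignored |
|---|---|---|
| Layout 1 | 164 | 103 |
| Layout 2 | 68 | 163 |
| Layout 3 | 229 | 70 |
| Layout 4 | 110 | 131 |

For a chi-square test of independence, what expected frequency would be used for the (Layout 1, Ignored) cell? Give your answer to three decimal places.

120.124

Row total (Layout 1) = 267; column total (Ignored) = 467; grand total N = 1038.
Expected count = (row total × column total) / N = 267 × 467 / 1038 = 120.124.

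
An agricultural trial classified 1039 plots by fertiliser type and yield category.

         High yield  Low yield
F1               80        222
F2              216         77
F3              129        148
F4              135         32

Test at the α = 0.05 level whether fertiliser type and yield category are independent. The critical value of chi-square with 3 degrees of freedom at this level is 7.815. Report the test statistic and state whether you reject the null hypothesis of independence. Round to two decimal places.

Row totals: 302, 293, 277, 167. Column totals: 560, 479. Grand total N = 1039.
Expected counts (row total × column total / N):
  F1, High yield: 302×560/1039 = 162.772
  F1, Low yield: 302×479/1039 = 139.228
  F2, High yield: 293×560/1039 = 157.921
  F2, Low yield: 293×479/1039 = 135.079
  F3, High yield: 277×560/1039 = 149.297
  F3, Low yield: 277×479/1039 = 127.703
  F4, High yield: 167×560/1039 = 90.010
  F4, Low yield: 167×479/1039 = 76.990
Contributions (O − E)²/E:
  (80 − 162.772)²/162.772 = 42.0908
  (222 − 139.228)²/139.228 = 49.2085
  (216 − 157.921)²/157.921 = 21.3599
  (77 − 135.079)²/135.079 = 24.9718
  (129 − 149.297)²/149.297 = 2.7594
  (148 − 127.703)²/127.703 = 3.2260
  (135 − 90.010)²/90.010 = 22.4875
  (32 − 76.990)²/76.990 = 26.2904
χ² = 42.0908 + 49.2085 + 21.3599 + 24.9718 + 2.7594 + 3.2260 + 22.4875 + 26.2904 = 192.39
df = (4−1)(2−1) = 3. Since 192.39 > 7.815, reject the null hypothesis of independence at α = 0.05.

192.39; reject H₀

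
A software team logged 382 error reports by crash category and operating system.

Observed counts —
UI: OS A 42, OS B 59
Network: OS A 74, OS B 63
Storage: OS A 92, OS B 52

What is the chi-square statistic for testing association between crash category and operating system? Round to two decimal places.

Row totals: 101, 137, 144. Column totals: 208, 174. Grand total N = 382.
Expected counts (row total × column total / N):
  UI, OS A: 101×208/382 = 54.995
  UI, OS B: 101×174/382 = 46.005
  Network, OS A: 137×208/382 = 74.597
  Network, OS B: 137×174/382 = 62.403
  Storage, OS A: 144×208/382 = 78.408
  Storage, OS B: 144×174/382 = 65.592
Contributions (O − E)²/E:
  (42 − 54.995)²/54.995 = 3.0706
  (59 − 46.005)²/46.005 = 3.6707
  (74 − 74.597)²/74.597 = 0.0048
  (63 − 62.403)²/62.403 = 0.0057
  (92 − 78.408)²/78.408 = 2.3562
  (52 − 65.592)²/65.592 = 2.8165
χ² = 3.0706 + 3.6707 + 0.0048 + 0.0057 + 2.3562 + 2.8165 = 11.92

11.92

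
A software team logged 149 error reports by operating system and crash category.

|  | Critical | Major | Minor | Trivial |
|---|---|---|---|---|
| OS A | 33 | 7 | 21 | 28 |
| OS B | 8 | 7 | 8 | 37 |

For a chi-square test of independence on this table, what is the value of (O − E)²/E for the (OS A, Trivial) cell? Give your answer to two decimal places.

3.02

Row total (OS A) = 89; column total (Trivial) = 65; N = 149.
Expected count E = 89 × 65 / 149 = 38.826.
Contribution = (O − E)²/E = (28 − 38.826)² / 38.826 = 3.02.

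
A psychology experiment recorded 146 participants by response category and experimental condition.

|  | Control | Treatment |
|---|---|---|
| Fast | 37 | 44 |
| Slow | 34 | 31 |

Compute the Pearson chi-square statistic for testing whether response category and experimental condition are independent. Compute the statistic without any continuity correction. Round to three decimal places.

0.634

Row totals: 81, 65. Column totals: 71, 75. Grand total N = 146.
Expected counts (row total × column total / N):
  Fast, Control: 81×71/146 = 39.3904
  Fast, Treatment: 81×75/146 = 41.6096
  Slow, Control: 65×71/146 = 31.6096
  Slow, Treatment: 65×75/146 = 33.3904
Contributions (O − E)²/E:
  (37 − 39.3904)²/39.3904 = 0.1451
  (44 − 41.6096)²/41.6096 = 0.1373
  (34 − 31.6096)²/31.6096 = 0.1808
  (31 − 33.3904)²/33.3904 = 0.1711
χ² = 0.1451 + 0.1373 + 0.1808 + 0.1711 = 0.634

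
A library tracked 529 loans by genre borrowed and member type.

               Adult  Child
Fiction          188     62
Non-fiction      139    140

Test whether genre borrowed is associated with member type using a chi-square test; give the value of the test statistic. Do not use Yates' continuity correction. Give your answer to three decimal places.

Row totals: 250, 279. Column totals: 327, 202. Grand total N = 529.
Expected counts (row total × column total / N):
  Fiction, Adult: 250×327/529 = 154.5369
  Fiction, Child: 250×202/529 = 95.4631
  Non-fiction, Adult: 279×327/529 = 172.4631
  Non-fiction, Child: 279×202/529 = 106.5369
Contributions (O − E)²/E:
  (188 − 154.5369)²/154.5369 = 7.2460
  (62 − 95.4631)²/95.4631 = 11.7300
  (139 − 172.4631)²/172.4631 = 6.4929
  (140 − 106.5369)²/106.5369 = 10.5107
χ² = 7.2460 + 11.7300 + 6.4929 + 10.5107 = 35.980

35.980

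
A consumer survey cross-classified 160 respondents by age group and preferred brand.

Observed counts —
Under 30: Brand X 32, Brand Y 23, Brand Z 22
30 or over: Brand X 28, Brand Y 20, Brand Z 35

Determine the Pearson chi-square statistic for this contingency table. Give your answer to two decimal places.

3.22

Row totals: 77, 83. Column totals: 60, 43, 57. Grand total N = 160.
Expected counts (row total × column total / N):
  Under 30, Brand X: 77×60/160 = 28.875
  Under 30, Brand Y: 77×43/160 = 20.694
  Under 30, Brand Z: 77×57/160 = 27.431
  30 or over, Brand X: 83×60/160 = 31.125
  30 or over, Brand Y: 83×43/160 = 22.306
  30 or over, Brand Z: 83×57/160 = 29.569
Contributions (O − E)²/E:
  (32 − 28.875)²/28.875 = 0.3382
  (23 − 20.694)²/20.694 = 0.2570
  (22 − 27.431)²/27.431 = 1.0753
  (28 − 31.125)²/31.125 = 0.3138
  (20 − 22.306)²/22.306 = 0.2384
  (35 − 29.569)²/29.569 = 0.9975
χ² = 0.3382 + 0.2570 + 1.0753 + 0.3138 + 0.2384 + 0.9975 = 3.22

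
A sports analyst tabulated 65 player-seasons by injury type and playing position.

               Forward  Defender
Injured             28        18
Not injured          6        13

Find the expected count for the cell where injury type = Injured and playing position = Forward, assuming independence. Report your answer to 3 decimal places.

Row total (Injured) = 46; column total (Forward) = 34; grand total N = 65.
Expected count = (row total × column total) / N = 46 × 34 / 65 = 24.062.

24.062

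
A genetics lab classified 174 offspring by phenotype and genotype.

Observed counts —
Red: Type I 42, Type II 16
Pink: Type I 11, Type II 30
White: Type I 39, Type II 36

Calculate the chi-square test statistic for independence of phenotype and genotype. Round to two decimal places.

20.07

Row totals: 58, 41, 75. Column totals: 92, 82. Grand total N = 174.
Expected counts (row total × column total / N):
  Red, Type I: 58×92/174 = 30.667
  Red, Type II: 58×82/174 = 27.333
  Pink, Type I: 41×92/174 = 21.678
  Pink, Type II: 41×82/174 = 19.322
  White, Type I: 75×92/174 = 39.655
  White, Type II: 75×82/174 = 35.345
Contributions (O − E)²/E:
  (42 − 30.667)²/30.667 = 4.1881
  (16 − 27.333)²/27.333 = 4.6990
  (11 − 21.678)²/21.678 = 5.2597
  (30 − 19.322)²/19.322 = 5.9010
  (39 − 39.655)²/39.655 = 0.0108
  (36 − 35.345)²/35.345 = 0.0121
χ² = 4.1881 + 4.6990 + 5.2597 + 5.9010 + 0.0108 + 0.0121 = 20.07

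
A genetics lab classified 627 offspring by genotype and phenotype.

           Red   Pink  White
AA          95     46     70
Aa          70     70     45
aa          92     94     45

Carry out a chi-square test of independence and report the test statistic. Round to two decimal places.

Row totals: 211, 185, 231. Column totals: 257, 210, 160. Grand total N = 627.
Expected counts (row total × column total / N):
  AA, Red: 211×257/627 = 86.486
  AA, Pink: 211×210/627 = 70.670
  AA, White: 211×160/627 = 53.844
  Aa, Red: 185×257/627 = 75.829
  Aa, Pink: 185×210/627 = 61.962
  Aa, White: 185×160/627 = 47.209
  aa, Red: 231×257/627 = 94.684
  aa, Pink: 231×210/627 = 77.368
  aa, White: 231×160/627 = 58.947
Contributions (O − E)²/E:
  (95 − 86.486)²/86.486 = 0.8381
  (46 − 70.670)²/70.670 = 8.6120
  (70 − 53.844)²/53.844 = 4.8476
  (70 − 75.829)²/75.829 = 0.4481
  (70 − 61.962)²/61.962 = 1.0427
  (45 − 47.209)²/47.209 = 0.1034
  (92 − 94.684)²/94.684 = 0.0761
  (94 − 77.368)²/77.368 = 3.5754
  (45 − 58.947)²/58.947 = 3.2999
χ² = 0.8381 + 8.6120 + 4.8476 + 0.4481 + 1.0427 + 0.1034 + 0.0761 + 3.5754 + 3.2999 = 22.84

22.84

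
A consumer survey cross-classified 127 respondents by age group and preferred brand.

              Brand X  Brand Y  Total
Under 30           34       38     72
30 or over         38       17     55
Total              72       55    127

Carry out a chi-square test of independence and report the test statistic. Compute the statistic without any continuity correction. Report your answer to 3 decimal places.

6.074

Grand total N = 127.
Expected counts (row total × column total / N):
  Under 30, Brand X: 72×72/127 = 40.8189
  Under 30, Brand Y: 72×55/127 = 31.1811
  30 or over, Brand X: 55×72/127 = 31.1811
  30 or over, Brand Y: 55×55/127 = 23.8189
Contributions (O − E)²/E:
  (34 − 40.8189)²/40.8189 = 1.1391
  (38 − 31.1811)²/31.1811 = 1.4912
  (38 − 31.1811)²/31.1811 = 1.4912
  (17 − 23.8189)²/23.8189 = 1.9521
χ² = 1.1391 + 1.4912 + 1.4912 + 1.9521 = 6.074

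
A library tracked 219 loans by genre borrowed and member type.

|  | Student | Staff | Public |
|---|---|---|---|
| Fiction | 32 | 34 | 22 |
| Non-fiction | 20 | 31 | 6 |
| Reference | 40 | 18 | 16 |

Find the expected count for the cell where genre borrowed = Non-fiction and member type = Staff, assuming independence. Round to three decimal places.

Row total (Non-fiction) = 57; column total (Staff) = 83; grand total N = 219.
Expected count = (row total × column total) / N = 57 × 83 / 219 = 21.603.

21.603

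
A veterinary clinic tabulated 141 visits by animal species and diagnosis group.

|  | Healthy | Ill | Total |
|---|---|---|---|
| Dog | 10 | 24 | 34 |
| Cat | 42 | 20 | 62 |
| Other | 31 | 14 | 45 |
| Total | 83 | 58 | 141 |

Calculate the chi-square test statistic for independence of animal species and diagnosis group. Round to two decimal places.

Grand total N = 141.
Expected counts (row total × column total / N):
  Dog, Healthy: 34×83/141 = 20.014
  Dog, Ill: 34×58/141 = 13.986
  Cat, Healthy: 62×83/141 = 36.496
  Cat, Ill: 62×58/141 = 25.504
  Other, Healthy: 45×83/141 = 26.489
  Other, Ill: 45×58/141 = 18.511
Contributions (O − E)²/E:
  (10 − 20.014)²/20.014 = 5.0105
  (24 − 13.986)²/13.986 = 7.1700
  (42 − 36.496)²/36.496 = 0.8301
  (20 − 25.504)²/25.504 = 1.1878
  (31 − 26.489)²/26.489 = 0.7682
  (14 − 18.511)²/18.511 = 1.0993
χ² = 5.0105 + 7.1700 + 0.8301 + 1.1878 + 0.7682 + 1.0993 = 16.07

16.07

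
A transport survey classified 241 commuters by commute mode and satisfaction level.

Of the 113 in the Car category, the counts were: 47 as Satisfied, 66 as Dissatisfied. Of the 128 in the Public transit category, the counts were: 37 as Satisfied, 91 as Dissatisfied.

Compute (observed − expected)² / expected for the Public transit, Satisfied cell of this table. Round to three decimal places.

Row total (Public transit) = 128; column total (Satisfied) = 84; N = 241.
Expected count E = 128 × 84 / 241 = 44.6141.
Contribution = (O − E)²/E = (37 − 44.6141)² / 44.6141 = 1.299.

1.299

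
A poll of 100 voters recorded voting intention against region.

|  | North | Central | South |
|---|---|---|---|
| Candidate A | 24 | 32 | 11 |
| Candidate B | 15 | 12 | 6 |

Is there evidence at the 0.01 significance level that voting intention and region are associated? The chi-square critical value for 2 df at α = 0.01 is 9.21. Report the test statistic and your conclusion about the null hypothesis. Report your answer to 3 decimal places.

Row totals: 67, 33. Column totals: 39, 44, 17. Grand total N = 100.
Expected counts (row total × column total / N):
  Candidate A, North: 67×39/100 = 26.1300
  Candidate A, Central: 67×44/100 = 29.4800
  Candidate A, South: 67×17/100 = 11.3900
  Candidate B, North: 33×39/100 = 12.8700
  Candidate B, Central: 33×44/100 = 14.5200
  Candidate B, South: 33×17/100 = 5.6100
Contributions (O − E)²/E:
  (24 − 26.1300)²/26.1300 = 0.1736
  (32 − 29.4800)²/29.4800 = 0.2154
  (11 − 11.3900)²/11.3900 = 0.0134
  (15 − 12.8700)²/12.8700 = 0.3525
  (12 − 14.5200)²/14.5200 = 0.4374
  (6 − 5.6100)²/5.6100 = 0.0271
χ² = 0.1736 + 0.2154 + 0.0134 + 0.3525 + 0.4374 + 0.0271 = 1.219
df = (2−1)(3−1) = 2. Since 1.219 < 9.21, fail to reject the null hypothesis of independence at α = 0.01.

1.219; fail to reject H₀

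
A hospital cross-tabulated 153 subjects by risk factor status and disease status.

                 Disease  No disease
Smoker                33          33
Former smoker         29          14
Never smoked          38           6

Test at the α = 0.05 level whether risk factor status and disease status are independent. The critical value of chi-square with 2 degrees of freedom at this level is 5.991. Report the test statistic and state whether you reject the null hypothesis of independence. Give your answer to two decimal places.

Row totals: 66, 43, 44. Column totals: 100, 53. Grand total N = 153.
Expected counts (row total × column total / N):
  Smoker, Disease: 66×100/153 = 43.137
  Smoker, No disease: 66×53/153 = 22.863
  Former smoker, Disease: 43×100/153 = 28.105
  Former smoker, No disease: 43×53/153 = 14.895
  Never smoked, Disease: 44×100/153 = 28.758
  Never smoked, No disease: 44×53/153 = 15.242
Contributions (O − E)²/E:
  (33 − 43.137)²/43.137 = 2.3821
  (33 − 22.863)²/22.863 = 4.4945
  (29 − 28.105)²/28.105 = 0.0285
  (14 − 14.895)²/14.895 = 0.0538
  (38 − 28.758)²/28.758 = 2.9701
  (6 − 15.242)²/15.242 = 5.6039
χ² = 2.3821 + 4.4945 + 0.0285 + 0.0538 + 2.9701 + 5.6039 = 15.53
df = (3−1)(2−1) = 2. Since 15.53 > 5.991, reject the null hypothesis of independence at α = 0.05.

15.53; reject H₀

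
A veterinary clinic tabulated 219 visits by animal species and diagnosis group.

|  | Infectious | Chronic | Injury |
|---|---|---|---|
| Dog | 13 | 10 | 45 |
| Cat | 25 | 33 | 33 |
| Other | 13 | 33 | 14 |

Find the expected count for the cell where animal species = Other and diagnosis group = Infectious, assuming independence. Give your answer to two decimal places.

13.97

Row total (Other) = 60; column total (Infectious) = 51; grand total N = 219.
Expected count = (row total × column total) / N = 60 × 51 / 219 = 13.97.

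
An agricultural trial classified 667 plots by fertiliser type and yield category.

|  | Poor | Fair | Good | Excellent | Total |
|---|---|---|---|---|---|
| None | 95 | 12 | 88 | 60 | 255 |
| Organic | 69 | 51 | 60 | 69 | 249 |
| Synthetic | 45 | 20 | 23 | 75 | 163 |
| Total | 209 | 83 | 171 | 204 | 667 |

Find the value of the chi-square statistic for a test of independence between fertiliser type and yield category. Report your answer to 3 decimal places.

63.837

Grand total N = 667.
Expected counts (row total × column total / N):
  None, Poor: 255×209/667 = 79.9025
  None, Fair: 255×83/667 = 31.7316
  None, Good: 255×171/667 = 65.3748
  None, Excellent: 255×204/667 = 77.9910
  Organic, Poor: 249×209/667 = 78.0225
  Organic, Fair: 249×83/667 = 30.9850
  Organic, Good: 249×171/667 = 63.8366
  Organic, Excellent: 249×204/667 = 76.1559
  Synthetic, Poor: 163×209/667 = 51.0750
  Synthetic, Fair: 163×83/667 = 20.2834
  Synthetic, Good: 163×171/667 = 41.7886
  Synthetic, Excellent: 163×204/667 = 49.8531
Contributions (O − E)²/E:
  (95 − 79.9025)²/79.9025 = 2.8527
  (12 − 31.7316)²/31.7316 = 12.2697
  (88 − 65.3748)²/65.3748 = 7.8302
  (60 − 77.9910)²/77.9910 = 4.1502
  (69 − 78.0225)²/78.0225 = 1.0434
  (51 − 30.9850)²/30.9850 = 12.9288
  (60 − 63.8366)²/63.8366 = 0.2306
  (69 − 76.1559)²/76.1559 = 0.6724
  (45 − 51.0750)²/51.0750 = 0.7226
  (20 − 20.2834)²/20.2834 = 0.0040
  (23 − 41.7886)²/41.7886 = 8.4476
  (75 − 49.8531)²/49.8531 = 12.6846
χ² = 2.8527 + 12.2697 + 7.8302 + 4.1502 + 1.0434 + 12.9288 + 0.2306 + 0.6724 + 0.7226 + 0.0040 + 8.4476 + 12.6846 = 63.837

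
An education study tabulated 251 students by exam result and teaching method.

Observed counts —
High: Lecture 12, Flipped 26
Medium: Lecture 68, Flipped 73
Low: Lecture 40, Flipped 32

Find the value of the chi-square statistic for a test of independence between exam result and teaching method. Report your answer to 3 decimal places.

5.753

Row totals: 38, 141, 72. Column totals: 120, 131. Grand total N = 251.
Expected counts (row total × column total / N):
  High, Lecture: 38×120/251 = 18.1673
  High, Flipped: 38×131/251 = 19.8327
  Medium, Lecture: 141×120/251 = 67.4104
  Medium, Flipped: 141×131/251 = 73.5896
  Low, Lecture: 72×120/251 = 34.4223
  Low, Flipped: 72×131/251 = 37.5777
Contributions (O − E)²/E:
  (12 − 18.1673)²/18.1673 = 2.0936
  (26 − 19.8327)²/19.8327 = 1.9178
  (68 − 67.4104)²/67.4104 = 0.0052
  (73 − 73.5896)²/73.5896 = 0.0047
  (40 − 34.4223)²/34.4223 = 0.9038
  (32 − 37.5777)²/37.5777 = 0.8279
χ² = 2.0936 + 1.9178 + 0.0052 + 0.0047 + 0.9038 + 0.8279 = 5.753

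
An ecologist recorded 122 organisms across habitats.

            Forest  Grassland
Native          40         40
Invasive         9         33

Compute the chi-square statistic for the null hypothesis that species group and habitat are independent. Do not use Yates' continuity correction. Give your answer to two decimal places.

Row totals: 80, 42. Column totals: 49, 73. Grand total N = 122.
Expected counts (row total × column total / N):
  Native, Forest: 80×49/122 = 32.131
  Native, Grassland: 80×73/122 = 47.869
  Invasive, Forest: 42×49/122 = 16.869
  Invasive, Grassland: 42×73/122 = 25.131
Contributions (O − E)²/E:
  (40 − 32.131)²/32.131 = 1.9271
  (40 − 47.869)²/47.869 = 1.2936
  (9 − 16.869)²/16.869 = 3.6707
  (33 − 25.131)²/25.131 = 2.4639
χ² = 1.9271 + 1.2936 + 3.6707 + 2.4639 = 9.36

9.36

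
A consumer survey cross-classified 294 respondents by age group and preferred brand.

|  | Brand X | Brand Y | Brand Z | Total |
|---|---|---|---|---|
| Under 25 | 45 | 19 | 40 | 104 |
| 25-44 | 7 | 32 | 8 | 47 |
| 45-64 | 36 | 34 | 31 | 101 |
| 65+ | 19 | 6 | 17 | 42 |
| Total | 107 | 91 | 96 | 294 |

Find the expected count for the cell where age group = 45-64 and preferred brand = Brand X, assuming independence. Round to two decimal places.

Row total (45-64) = 101; column total (Brand X) = 107; grand total N = 294.
Expected count = (row total × column total) / N = 101 × 107 / 294 = 36.76.

36.76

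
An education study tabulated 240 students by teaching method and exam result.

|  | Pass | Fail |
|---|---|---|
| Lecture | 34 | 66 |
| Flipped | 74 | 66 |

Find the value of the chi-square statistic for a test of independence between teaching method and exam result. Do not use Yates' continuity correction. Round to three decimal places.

8.381

Row totals: 100, 140. Column totals: 108, 132. Grand total N = 240.
Expected counts (row total × column total / N):
  Lecture, Pass: 100×108/240 = 45.0000
  Lecture, Fail: 100×132/240 = 55.0000
  Flipped, Pass: 140×108/240 = 63.0000
  Flipped, Fail: 140×132/240 = 77.0000
Contributions (O − E)²/E:
  (34 − 45.0000)²/45.0000 = 2.6889
  (66 − 55.0000)²/55.0000 = 2.2000
  (74 − 63.0000)²/63.0000 = 1.9206
  (66 − 77.0000)²/77.0000 = 1.5714
χ² = 2.6889 + 2.2000 + 1.9206 + 1.5714 = 8.381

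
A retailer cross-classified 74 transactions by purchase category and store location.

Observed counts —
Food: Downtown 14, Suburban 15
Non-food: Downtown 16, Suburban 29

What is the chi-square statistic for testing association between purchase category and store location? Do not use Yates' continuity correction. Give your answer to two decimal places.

Row totals: 29, 45. Column totals: 30, 44. Grand total N = 74.
Expected counts (row total × column total / N):
  Food, Downtown: 29×30/74 = 11.757
  Food, Suburban: 29×44/74 = 17.243
  Non-food, Downtown: 45×30/74 = 18.243
  Non-food, Suburban: 45×44/74 = 26.757
Contributions (O − E)²/E:
  (14 − 11.757)²/11.757 = 0.4279
  (15 − 17.243)²/17.243 = 0.2918
  (16 − 18.243)²/18.243 = 0.2758
  (29 − 26.757)²/26.757 = 0.1880
χ² = 0.4279 + 0.2918 + 0.2758 + 0.1880 = 1.18

1.18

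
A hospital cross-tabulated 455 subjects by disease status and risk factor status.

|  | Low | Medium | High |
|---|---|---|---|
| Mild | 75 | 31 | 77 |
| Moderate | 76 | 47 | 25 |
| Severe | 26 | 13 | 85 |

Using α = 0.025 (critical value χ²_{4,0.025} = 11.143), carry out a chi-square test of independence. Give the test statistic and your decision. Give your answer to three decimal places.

Row totals: 183, 148, 124. Column totals: 177, 91, 187. Grand total N = 455.
Expected counts (row total × column total / N):
  Mild, Low: 183×177/455 = 71.1890
  Mild, Medium: 183×91/455 = 36.6000
  Mild, High: 183×187/455 = 75.2110
  Moderate, Low: 148×177/455 = 57.5736
  Moderate, Medium: 148×91/455 = 29.6000
  Moderate, High: 148×187/455 = 60.8264
  Severe, Low: 124×177/455 = 48.2374
  Severe, Medium: 124×91/455 = 24.8000
  Severe, High: 124×187/455 = 50.9626
Contributions (O − E)²/E:
  (75 − 71.1890)²/71.1890 = 0.2040
  (31 − 36.6000)²/36.6000 = 0.8568
  (77 − 75.2110)²/75.2110 = 0.0426
  (76 − 57.5736)²/57.5736 = 5.8974
  (47 − 29.6000)²/29.6000 = 10.2284
  (25 − 60.8264)²/60.8264 = 21.1015
  (26 − 48.2374)²/48.2374 = 10.2514
  (13 − 24.8000)²/24.8000 = 5.6145
  (85 − 50.9626)²/50.9626 = 22.7332
χ² = 0.2040 + 0.8568 + 0.0426 + 5.8974 + 10.2284 + 21.1015 + 10.2514 + 5.6145 + 22.7332 = 76.930
df = (3−1)(3−1) = 4. Since 76.930 > 11.143, reject the null hypothesis of independence at α = 0.025.

76.930; reject H₀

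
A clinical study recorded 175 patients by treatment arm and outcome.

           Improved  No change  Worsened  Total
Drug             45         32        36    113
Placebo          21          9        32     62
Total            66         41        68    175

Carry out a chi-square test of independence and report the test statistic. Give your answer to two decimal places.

7.65

Grand total N = 175.
Expected counts (row total × column total / N):
  Drug, Improved: 113×66/175 = 42.617
  Drug, No change: 113×41/175 = 26.474
  Drug, Worsened: 113×68/175 = 43.909
  Placebo, Improved: 62×66/175 = 23.383
  Placebo, No change: 62×41/175 = 14.526
  Placebo, Worsened: 62×68/175 = 24.091
Contributions (O − E)²/E:
  (45 − 42.617)²/42.617 = 0.1332
  (32 − 26.474)²/26.474 = 1.1535
  (36 − 43.909)²/43.909 = 1.4246
  (21 − 23.383)²/23.383 = 0.2429
  (9 − 14.526)²/14.526 = 2.1022
  (32 − 24.091)²/24.091 = 2.5965
χ² = 0.1332 + 1.1535 + 1.4246 + 0.2429 + 2.1022 + 2.5965 = 7.65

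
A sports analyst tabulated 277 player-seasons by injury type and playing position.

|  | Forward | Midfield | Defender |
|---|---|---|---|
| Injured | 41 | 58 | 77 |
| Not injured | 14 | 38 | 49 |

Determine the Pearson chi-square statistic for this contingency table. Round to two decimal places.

Row totals: 176, 101. Column totals: 55, 96, 126. Grand total N = 277.
Expected counts (row total × column total / N):
  Injured, Forward: 176×55/277 = 34.946
  Injured, Midfield: 176×96/277 = 60.996
  Injured, Defender: 176×126/277 = 80.058
  Not injured, Forward: 101×55/277 = 20.054
  Not injured, Midfield: 101×96/277 = 35.004
  Not injured, Defender: 101×126/277 = 45.942
Contributions (O − E)²/E:
  (41 − 34.946)²/34.946 = 1.0488
  (58 − 60.996)²/60.996 = 0.1472
  (77 − 80.058)²/80.058 = 0.1168
  (14 − 20.054)²/20.054 = 1.8276
  (38 − 35.004)²/35.004 = 0.2564
  (49 − 45.942)²/45.942 = 0.2035
χ² = 1.0488 + 0.1472 + 0.1168 + 1.8276 + 0.2564 + 0.2035 = 3.60

3.60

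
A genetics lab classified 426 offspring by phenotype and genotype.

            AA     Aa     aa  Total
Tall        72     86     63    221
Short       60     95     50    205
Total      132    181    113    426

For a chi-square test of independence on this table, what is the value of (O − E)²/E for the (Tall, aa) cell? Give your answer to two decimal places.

Row total (Tall) = 221; column total (aa) = 113; N = 426.
Expected count E = 221 × 113 / 426 = 58.622.
Contribution = (O − E)²/E = (63 − 58.622)² / 58.622 = 0.33.

0.33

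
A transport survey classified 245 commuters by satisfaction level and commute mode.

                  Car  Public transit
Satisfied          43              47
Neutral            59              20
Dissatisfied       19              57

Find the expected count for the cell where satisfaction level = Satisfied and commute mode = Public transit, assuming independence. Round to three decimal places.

Row total (Satisfied) = 90; column total (Public transit) = 124; grand total N = 245.
Expected count = (row total × column total) / N = 90 × 124 / 245 = 45.551.

45.551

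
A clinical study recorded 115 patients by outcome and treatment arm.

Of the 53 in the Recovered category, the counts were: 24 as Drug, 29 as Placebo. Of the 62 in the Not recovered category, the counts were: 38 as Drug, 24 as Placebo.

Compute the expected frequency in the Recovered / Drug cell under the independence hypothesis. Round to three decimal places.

Row total (Recovered) = 53; column total (Drug) = 62; grand total N = 115.
Expected count = (row total × column total) / N = 53 × 62 / 115 = 28.574.

28.574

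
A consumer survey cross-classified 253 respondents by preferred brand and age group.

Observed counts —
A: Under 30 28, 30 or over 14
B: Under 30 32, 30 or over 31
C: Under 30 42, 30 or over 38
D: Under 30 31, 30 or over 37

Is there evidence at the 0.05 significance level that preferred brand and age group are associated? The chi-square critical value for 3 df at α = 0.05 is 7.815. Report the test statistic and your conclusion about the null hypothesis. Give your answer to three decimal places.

4.757; fail to reject H₀

Row totals: 42, 63, 80, 68. Column totals: 133, 120. Grand total N = 253.
Expected counts (row total × column total / N):
  A, Under 30: 42×133/253 = 22.0791
  A, 30 or over: 42×120/253 = 19.9209
  B, Under 30: 63×133/253 = 33.1186
  B, 30 or over: 63×120/253 = 29.8814
  C, Under 30: 80×133/253 = 42.0553
  C, 30 or over: 80×120/253 = 37.9447
  D, Under 30: 68×133/253 = 35.7470
  D, 30 or over: 68×120/253 = 32.2530
Contributions (O − E)²/E:
  (28 − 22.0791)²/22.0791 = 1.5878
  (14 − 19.9209)²/19.9209 = 1.7598
  (32 − 33.1186)²/33.1186 = 0.0378
  (31 − 29.8814)²/29.8814 = 0.0419
  (42 − 42.0553)²/42.0553 = 0.0001
  (38 − 37.9447)²/37.9447 = 0.0001
  (31 − 35.7470)²/35.7470 = 0.6304
  (37 − 32.2530)²/32.2530 = 0.6987
χ² = 1.5878 + 1.7598 + 0.0378 + 0.0419 + 0.0001 + 0.0001 + 0.6304 + 0.6987 = 4.757
df = (4−1)(2−1) = 3. Since 4.757 < 7.815, fail to reject the null hypothesis of independence at α = 0.05.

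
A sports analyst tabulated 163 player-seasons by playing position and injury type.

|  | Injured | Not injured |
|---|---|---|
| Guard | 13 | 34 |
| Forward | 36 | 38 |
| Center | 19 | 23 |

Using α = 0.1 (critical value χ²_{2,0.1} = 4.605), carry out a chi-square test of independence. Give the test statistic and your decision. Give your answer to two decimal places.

Row totals: 47, 74, 42. Column totals: 68, 95. Grand total N = 163.
Expected counts (row total × column total / N):
  Guard, Injured: 47×68/163 = 19.607
  Guard, Not injured: 47×95/163 = 27.393
  Forward, Injured: 74×68/163 = 30.871
  Forward, Not injured: 74×95/163 = 43.129
  Center, Injured: 42×68/163 = 17.521
  Center, Not injured: 42×95/163 = 24.479
Contributions (O − E)²/E:
  (13 − 19.607)²/19.607 = 2.2264
  (34 − 27.393)²/27.393 = 1.5936
  (36 − 30.871)²/30.871 = 0.8521
  (38 − 43.129)²/43.129 = 0.6100
  (19 − 17.521)²/17.521 = 0.1248
  (23 − 24.479)²/24.479 = 0.0894
χ² = 2.2264 + 1.5936 + 0.8521 + 0.6100 + 0.1248 + 0.0894 = 5.50
df = (3−1)(2−1) = 2. Since 5.50 > 4.605, reject the null hypothesis of independence at α = 0.1.

5.50; reject H₀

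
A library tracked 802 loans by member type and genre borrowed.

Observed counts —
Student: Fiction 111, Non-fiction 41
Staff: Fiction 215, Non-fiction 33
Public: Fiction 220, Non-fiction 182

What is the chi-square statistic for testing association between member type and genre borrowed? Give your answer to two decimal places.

74.24

Row totals: 152, 248, 402. Column totals: 546, 256. Grand total N = 802.
Expected counts (row total × column total / N):
  Student, Fiction: 152×546/802 = 103.481
  Student, Non-fiction: 152×256/802 = 48.519
  Staff, Fiction: 248×546/802 = 168.838
  Staff, Non-fiction: 248×256/802 = 79.162
  Public, Fiction: 402×546/802 = 273.681
  Public, Non-fiction: 402×256/802 = 128.319
Contributions (O − E)²/E:
  (111 − 103.481)²/103.481 = 0.5463
  (41 − 48.519)²/48.519 = 1.1652
  (215 − 168.838)²/168.838 = 12.6212
  (33 − 79.162)²/79.162 = 26.9186
  (220 − 273.681)²/273.681 = 10.5292
  (182 − 128.319)²/128.319 = 22.4569
χ² = 0.5463 + 1.1652 + 12.6212 + 26.9186 + 10.5292 + 22.4569 = 74.24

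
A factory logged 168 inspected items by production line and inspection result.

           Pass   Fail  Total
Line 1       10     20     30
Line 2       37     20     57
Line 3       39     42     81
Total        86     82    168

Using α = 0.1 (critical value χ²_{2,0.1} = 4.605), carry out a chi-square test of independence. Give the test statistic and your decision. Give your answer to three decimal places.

8.424; reject H₀

Grand total N = 168.
Expected counts (row total × column total / N):
  Line 1, Pass: 30×86/168 = 15.3571
  Line 1, Fail: 30×82/168 = 14.6429
  Line 2, Pass: 57×86/168 = 29.1786
  Line 2, Fail: 57×82/168 = 27.8214
  Line 3, Pass: 81×86/168 = 41.4643
  Line 3, Fail: 81×82/168 = 39.5357
Contributions (O − E)²/E:
  (10 − 15.3571)²/15.3571 = 1.8687
  (20 − 14.6429)²/14.6429 = 1.9599
  (37 − 29.1786)²/29.1786 = 2.0965
  (20 − 27.8214)²/27.8214 = 2.1988
  (39 − 41.4643)²/41.4643 = 0.1465
  (42 − 39.5357)²/39.5357 = 0.1536
χ² = 1.8687 + 1.9599 + 2.0965 + 2.1988 + 0.1465 + 0.1536 = 8.424
df = (3−1)(2−1) = 2. Since 8.424 > 4.605, reject the null hypothesis of independence at α = 0.1.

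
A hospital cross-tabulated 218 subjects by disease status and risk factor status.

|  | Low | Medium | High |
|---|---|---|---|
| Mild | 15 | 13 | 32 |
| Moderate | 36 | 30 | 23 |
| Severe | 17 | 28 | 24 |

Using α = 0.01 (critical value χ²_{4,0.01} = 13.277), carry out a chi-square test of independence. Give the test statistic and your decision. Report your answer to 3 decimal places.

Row totals: 60, 89, 69. Column totals: 68, 71, 79. Grand total N = 218.
Expected counts (row total × column total / N):
  Mild, Low: 60×68/218 = 18.71560
  Mild, Medium: 60×71/218 = 19.54128
  Mild, High: 60×79/218 = 21.74312
  Moderate, Low: 89×68/218 = 27.76147
  Moderate, Medium: 89×71/218 = 28.98624
  Moderate, High: 89×79/218 = 32.25229
  Severe, Low: 69×68/218 = 21.52294
  Severe, Medium: 69×71/218 = 22.47248
  Severe, High: 69×79/218 = 25.00459
Contributions (O − E)²/E:
  (15 − 18.71560)²/18.71560 = 0.7377
  (13 − 19.54128)²/19.54128 = 2.1896
  (32 − 21.74312)²/21.74312 = 4.8385
  (36 − 27.76147)²/27.76147 = 2.4449
  (30 − 28.98624)²/28.98624 = 0.0355
  (23 − 32.25229)²/32.25229 = 2.6542
  (17 − 21.52294)²/21.52294 = 0.9505
  (28 − 22.47248)²/22.47248 = 1.3596
  (24 − 25.00459)²/25.00459 = 0.0404
χ² = 0.7377 + 2.1896 + 4.8385 + 2.4449 + 0.0355 + 2.6542 + 0.9505 + 1.3596 + 0.0404 = 15.251
df = (3−1)(3−1) = 4. Since 15.251 > 13.277, reject the null hypothesis of independence at α = 0.01.

15.251; reject H₀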